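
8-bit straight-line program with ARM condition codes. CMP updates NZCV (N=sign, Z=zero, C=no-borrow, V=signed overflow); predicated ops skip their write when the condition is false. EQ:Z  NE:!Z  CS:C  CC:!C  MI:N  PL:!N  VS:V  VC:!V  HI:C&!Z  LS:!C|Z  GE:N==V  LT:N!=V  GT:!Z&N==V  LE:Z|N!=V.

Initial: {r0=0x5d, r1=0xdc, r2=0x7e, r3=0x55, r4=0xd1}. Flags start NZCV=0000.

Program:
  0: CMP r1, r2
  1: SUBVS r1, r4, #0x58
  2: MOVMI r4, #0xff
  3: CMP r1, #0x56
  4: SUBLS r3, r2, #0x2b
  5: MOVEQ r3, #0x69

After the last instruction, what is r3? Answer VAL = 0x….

[0] flags=0011 → (cmp)
[1] flags=0011 VS?T → r1=0x79
[2] flags=0011 MI?F → skip
[3] flags=0010 → (cmp)
[4] flags=0010 LS?F → skip
[5] flags=0010 EQ?F → skip

VAL = 0x55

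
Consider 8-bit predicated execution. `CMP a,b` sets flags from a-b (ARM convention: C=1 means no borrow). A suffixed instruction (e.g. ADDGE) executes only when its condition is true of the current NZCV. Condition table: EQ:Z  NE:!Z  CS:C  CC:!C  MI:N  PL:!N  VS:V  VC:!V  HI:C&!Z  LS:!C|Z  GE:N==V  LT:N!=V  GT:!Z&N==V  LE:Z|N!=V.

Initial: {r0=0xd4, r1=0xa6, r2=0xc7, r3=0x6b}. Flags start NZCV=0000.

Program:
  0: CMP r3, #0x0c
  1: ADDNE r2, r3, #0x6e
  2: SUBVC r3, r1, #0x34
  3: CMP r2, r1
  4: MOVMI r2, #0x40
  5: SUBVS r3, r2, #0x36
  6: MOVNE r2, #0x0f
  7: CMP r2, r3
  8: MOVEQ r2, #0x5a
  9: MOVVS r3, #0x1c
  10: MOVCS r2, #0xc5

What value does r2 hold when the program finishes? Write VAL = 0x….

VAL = 0x0f

0: ✓ CMP  NZCV=0010
1: ✓ ADDNE  r2←0xd9
2: ✓ SUBVC  r3←0x72
3: ✓ CMP  NZCV=0010
4: · MOVMI
5: · SUBVS
6: ✓ MOVNE  r2←0x0f
7: ✓ CMP  NZCV=1000
8: · MOVEQ
9: · MOVVS
10: · MOVCS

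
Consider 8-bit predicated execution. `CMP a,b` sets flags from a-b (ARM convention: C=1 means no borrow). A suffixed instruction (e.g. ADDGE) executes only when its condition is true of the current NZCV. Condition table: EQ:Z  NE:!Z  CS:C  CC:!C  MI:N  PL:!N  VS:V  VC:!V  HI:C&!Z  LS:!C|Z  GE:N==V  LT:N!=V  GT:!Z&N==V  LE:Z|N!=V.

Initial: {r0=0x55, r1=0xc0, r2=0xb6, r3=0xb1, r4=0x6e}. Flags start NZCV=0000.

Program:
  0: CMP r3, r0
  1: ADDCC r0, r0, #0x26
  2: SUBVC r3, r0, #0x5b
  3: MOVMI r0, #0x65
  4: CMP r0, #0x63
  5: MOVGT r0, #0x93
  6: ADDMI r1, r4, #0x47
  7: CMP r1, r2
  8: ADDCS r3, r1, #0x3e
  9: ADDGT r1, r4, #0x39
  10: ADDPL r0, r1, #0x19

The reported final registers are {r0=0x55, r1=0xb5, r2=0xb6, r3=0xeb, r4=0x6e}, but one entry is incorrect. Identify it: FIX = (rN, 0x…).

0: ✓ CMP  NZCV=0011
1: · ADDCC
2: · SUBVC
3: · MOVMI
4: ✓ CMP  NZCV=1000
5: · MOVGT
6: ✓ ADDMI  r1←0xb5
7: ✓ CMP  NZCV=1000
8: · ADDCS
9: · ADDGT
10: · ADDPL

FIX = (r3, 0xb1)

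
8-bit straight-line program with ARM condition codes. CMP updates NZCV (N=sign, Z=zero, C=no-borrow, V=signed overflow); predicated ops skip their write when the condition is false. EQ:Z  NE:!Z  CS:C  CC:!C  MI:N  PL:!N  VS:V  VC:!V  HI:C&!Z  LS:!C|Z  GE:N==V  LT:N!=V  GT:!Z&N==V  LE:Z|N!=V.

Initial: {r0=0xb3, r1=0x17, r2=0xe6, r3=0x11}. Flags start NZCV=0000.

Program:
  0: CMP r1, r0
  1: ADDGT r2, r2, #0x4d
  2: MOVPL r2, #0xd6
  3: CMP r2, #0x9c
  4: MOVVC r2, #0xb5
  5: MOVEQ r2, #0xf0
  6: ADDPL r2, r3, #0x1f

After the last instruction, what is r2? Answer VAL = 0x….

0: ✓ CMP  NZCV=0000
1: ✓ ADDGT  r2←0x33
2: ✓ MOVPL  r2←0xd6
3: ✓ CMP  NZCV=0010
4: ✓ MOVVC  r2←0xb5
5: · MOVEQ
6: ✓ ADDPL  r2←0x30

VAL = 0x30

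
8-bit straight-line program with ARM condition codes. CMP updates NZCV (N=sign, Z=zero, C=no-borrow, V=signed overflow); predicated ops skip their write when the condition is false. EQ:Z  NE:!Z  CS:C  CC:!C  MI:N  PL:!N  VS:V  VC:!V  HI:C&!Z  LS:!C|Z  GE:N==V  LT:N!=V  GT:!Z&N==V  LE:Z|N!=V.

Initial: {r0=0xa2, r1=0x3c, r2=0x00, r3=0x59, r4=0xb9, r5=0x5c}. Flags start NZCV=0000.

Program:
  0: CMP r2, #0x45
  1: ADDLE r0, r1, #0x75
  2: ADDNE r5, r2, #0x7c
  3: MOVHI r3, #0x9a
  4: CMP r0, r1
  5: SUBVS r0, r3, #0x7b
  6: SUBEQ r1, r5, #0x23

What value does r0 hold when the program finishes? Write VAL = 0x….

0: ✓ CMP  NZCV=1000
1: ✓ ADDLE  r0←0xb1
2: ✓ ADDNE  r5←0x7c
3: · MOVHI
4: ✓ CMP  NZCV=0011
5: ✓ SUBVS  r0←0xde
6: · SUBEQ

VAL = 0xde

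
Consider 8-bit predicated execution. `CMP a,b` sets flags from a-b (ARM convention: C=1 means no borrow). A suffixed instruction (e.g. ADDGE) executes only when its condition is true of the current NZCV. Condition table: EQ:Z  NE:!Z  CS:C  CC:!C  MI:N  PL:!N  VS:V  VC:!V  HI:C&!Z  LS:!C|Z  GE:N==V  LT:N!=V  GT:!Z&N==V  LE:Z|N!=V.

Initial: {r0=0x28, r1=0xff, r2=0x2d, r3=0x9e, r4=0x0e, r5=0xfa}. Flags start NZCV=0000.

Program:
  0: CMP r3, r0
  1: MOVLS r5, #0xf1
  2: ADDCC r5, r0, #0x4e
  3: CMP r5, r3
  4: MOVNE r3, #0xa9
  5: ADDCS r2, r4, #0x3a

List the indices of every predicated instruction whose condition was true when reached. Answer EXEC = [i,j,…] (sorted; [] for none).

EXEC = [4,5]

[0] flags=0011 → (cmp)
[1] flags=0011 LS?F → skip
[2] flags=0011 CC?F → skip
[3] flags=0010 → (cmp)
[4] flags=0010 NE?T → r3=0xa9
[5] flags=0010 CS?T → r2=0x48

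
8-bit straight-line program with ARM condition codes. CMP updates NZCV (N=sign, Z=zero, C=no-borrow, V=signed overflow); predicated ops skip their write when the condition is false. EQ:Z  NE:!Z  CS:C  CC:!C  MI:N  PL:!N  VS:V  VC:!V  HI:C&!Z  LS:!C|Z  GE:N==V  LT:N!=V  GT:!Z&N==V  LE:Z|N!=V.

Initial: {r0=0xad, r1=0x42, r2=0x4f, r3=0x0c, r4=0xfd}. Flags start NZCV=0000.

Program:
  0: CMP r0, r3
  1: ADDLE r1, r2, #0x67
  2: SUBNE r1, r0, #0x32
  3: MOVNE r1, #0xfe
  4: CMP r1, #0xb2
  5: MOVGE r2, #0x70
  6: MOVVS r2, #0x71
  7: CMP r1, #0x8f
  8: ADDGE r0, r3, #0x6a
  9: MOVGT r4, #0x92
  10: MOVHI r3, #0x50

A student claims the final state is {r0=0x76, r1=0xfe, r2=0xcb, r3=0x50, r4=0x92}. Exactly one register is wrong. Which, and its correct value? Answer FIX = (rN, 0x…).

0: ✓ CMP  NZCV=1010
1: ✓ ADDLE  r1←0xb6
2: ✓ SUBNE  r1←0x7b
3: ✓ MOVNE  r1←0xfe
4: ✓ CMP  NZCV=0010
5: ✓ MOVGE  r2←0x70
6: · MOVVS
7: ✓ CMP  NZCV=0010
8: ✓ ADDGE  r0←0x76
9: ✓ MOVGT  r4←0x92
10: ✓ MOVHI  r3←0x50

FIX = (r2, 0x70)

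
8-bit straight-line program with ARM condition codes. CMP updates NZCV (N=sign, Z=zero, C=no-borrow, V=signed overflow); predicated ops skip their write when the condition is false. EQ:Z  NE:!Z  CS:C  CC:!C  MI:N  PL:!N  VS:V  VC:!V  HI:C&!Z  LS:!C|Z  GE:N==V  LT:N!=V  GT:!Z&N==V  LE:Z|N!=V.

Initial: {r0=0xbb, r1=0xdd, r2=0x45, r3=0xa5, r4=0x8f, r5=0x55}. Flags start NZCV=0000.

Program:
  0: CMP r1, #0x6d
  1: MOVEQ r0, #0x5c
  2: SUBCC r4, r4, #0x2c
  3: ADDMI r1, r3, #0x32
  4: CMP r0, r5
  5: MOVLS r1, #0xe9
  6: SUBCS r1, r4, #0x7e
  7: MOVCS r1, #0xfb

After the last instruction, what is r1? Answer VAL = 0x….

VAL = 0xfb

[0] flags=0011 → (cmp)
[1] flags=0011 EQ?F → skip
[2] flags=0011 CC?F → skip
[3] flags=0011 MI?F → skip
[4] flags=0011 → (cmp)
[5] flags=0011 LS?F → skip
[6] flags=0011 CS?T → r1=0x11
[7] flags=0011 CS?T → r1=0xfb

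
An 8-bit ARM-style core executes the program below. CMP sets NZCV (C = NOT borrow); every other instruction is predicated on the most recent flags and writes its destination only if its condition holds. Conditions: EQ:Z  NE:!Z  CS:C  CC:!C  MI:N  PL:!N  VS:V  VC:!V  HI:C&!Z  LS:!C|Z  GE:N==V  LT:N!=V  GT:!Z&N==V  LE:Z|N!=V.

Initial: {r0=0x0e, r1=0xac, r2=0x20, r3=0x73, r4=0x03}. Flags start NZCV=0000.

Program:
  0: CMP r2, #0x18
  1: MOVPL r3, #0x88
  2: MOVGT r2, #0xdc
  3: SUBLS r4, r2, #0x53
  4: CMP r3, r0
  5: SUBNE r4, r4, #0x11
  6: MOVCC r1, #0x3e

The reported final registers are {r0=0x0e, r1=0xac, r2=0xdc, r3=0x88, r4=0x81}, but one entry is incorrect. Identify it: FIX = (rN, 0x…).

[0] flags=0010 → (cmp)
[1] flags=0010 PL?T → r3=0x88
[2] flags=0010 GT?T → r2=0xdc
[3] flags=0010 LS?F → skip
[4] flags=0011 → (cmp)
[5] flags=0011 NE?T → r4=0xf2
[6] flags=0011 CC?F → skip

FIX = (r4, 0xf2)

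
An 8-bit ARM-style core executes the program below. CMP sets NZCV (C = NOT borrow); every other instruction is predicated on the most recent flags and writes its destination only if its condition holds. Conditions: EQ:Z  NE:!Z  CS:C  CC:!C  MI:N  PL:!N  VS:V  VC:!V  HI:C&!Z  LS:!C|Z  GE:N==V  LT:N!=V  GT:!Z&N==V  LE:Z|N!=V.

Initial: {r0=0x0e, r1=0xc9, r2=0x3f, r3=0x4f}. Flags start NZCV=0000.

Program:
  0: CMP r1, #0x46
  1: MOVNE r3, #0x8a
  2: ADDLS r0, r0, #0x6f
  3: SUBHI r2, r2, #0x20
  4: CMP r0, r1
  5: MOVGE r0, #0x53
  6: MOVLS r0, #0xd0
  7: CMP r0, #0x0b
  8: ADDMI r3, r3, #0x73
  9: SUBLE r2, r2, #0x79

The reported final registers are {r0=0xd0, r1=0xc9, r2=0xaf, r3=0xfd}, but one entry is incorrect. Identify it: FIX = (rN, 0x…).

[0] flags=1010 → (cmp)
[1] flags=1010 NE?T → r3=0x8a
[2] flags=1010 LS?F → skip
[3] flags=1010 HI?T → r2=0x1f
[4] flags=0000 → (cmp)
[5] flags=0000 GE?T → r0=0x53
[6] flags=0000 LS?T → r0=0xd0
[7] flags=1010 → (cmp)
[8] flags=1010 MI?T → r3=0xfd
[9] flags=1010 LE?T → r2=0xa6

FIX = (r2, 0xa6)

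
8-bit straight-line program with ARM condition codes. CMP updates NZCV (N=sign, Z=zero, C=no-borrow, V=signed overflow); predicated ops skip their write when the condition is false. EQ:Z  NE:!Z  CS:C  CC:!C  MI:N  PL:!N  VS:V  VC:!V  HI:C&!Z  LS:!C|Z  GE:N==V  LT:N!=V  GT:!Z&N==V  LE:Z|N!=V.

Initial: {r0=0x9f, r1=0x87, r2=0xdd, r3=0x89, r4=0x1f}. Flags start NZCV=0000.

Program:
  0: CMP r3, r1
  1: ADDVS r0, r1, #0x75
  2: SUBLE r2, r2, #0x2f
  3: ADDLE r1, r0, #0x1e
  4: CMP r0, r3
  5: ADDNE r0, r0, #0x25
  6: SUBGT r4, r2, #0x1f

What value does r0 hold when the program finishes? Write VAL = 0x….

0: ✓ CMP  NZCV=0010
1: · ADDVS
2: · SUBLE
3: · ADDLE
4: ✓ CMP  NZCV=0010
5: ✓ ADDNE  r0←0xc4
6: ✓ SUBGT  r4←0xbe

VAL = 0xc4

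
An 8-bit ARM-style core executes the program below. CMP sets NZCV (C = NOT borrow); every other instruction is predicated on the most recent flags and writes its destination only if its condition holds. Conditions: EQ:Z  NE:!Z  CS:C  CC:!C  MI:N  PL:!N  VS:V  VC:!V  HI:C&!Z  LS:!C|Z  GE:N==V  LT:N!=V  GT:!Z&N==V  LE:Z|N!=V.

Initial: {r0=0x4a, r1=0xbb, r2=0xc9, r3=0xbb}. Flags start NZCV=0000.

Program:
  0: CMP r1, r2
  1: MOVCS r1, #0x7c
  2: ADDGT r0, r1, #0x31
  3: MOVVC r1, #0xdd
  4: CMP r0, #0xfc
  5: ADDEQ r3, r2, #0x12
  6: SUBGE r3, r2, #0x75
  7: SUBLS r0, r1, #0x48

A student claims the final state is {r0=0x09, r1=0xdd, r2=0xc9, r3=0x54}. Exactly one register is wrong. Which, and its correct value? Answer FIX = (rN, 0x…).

[0] flags=1000 → (cmp)
[1] flags=1000 CS?F → skip
[2] flags=1000 GT?F → skip
[3] flags=1000 VC?T → r1=0xdd
[4] flags=0000 → (cmp)
[5] flags=0000 EQ?F → skip
[6] flags=0000 GE?T → r3=0x54
[7] flags=0000 LS?T → r0=0x95

FIX = (r0, 0x95)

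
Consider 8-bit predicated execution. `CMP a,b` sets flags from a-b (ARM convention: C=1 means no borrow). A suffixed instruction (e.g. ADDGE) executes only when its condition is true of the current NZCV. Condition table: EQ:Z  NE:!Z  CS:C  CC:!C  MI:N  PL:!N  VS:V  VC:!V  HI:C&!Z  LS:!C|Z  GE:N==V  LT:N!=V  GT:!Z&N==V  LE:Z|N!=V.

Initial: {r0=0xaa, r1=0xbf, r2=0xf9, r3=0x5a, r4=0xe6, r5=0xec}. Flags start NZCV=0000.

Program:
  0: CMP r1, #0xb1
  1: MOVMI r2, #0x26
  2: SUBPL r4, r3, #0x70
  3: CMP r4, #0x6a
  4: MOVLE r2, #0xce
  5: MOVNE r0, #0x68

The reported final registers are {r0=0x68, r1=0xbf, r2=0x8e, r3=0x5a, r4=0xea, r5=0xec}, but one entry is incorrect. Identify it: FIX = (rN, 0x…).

[0] flags=0010 → (cmp)
[1] flags=0010 MI?F → skip
[2] flags=0010 PL?T → r4=0xea
[3] flags=1010 → (cmp)
[4] flags=1010 LE?T → r2=0xce
[5] flags=1010 NE?T → r0=0x68

FIX = (r2, 0xce)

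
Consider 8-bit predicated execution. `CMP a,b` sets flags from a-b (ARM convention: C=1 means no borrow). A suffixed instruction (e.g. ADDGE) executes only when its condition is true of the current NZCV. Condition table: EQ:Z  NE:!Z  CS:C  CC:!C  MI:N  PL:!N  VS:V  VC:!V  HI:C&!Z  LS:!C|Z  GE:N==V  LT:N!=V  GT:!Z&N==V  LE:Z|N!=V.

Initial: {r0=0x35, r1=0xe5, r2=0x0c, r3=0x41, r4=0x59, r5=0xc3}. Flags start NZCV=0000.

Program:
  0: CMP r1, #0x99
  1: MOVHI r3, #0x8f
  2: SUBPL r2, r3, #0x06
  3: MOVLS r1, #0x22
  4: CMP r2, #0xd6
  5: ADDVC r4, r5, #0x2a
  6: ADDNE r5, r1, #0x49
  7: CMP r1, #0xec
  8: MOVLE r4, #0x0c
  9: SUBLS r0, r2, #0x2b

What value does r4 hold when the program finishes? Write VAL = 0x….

0: ✓ CMP  NZCV=0010
1: ✓ MOVHI  r3←0x8f
2: ✓ SUBPL  r2←0x89
3: · MOVLS
4: ✓ CMP  NZCV=1000
5: ✓ ADDVC  r4←0xed
6: ✓ ADDNE  r5←0x2e
7: ✓ CMP  NZCV=1000
8: ✓ MOVLE  r4←0x0c
9: ✓ SUBLS  r0←0x5e

VAL = 0x0c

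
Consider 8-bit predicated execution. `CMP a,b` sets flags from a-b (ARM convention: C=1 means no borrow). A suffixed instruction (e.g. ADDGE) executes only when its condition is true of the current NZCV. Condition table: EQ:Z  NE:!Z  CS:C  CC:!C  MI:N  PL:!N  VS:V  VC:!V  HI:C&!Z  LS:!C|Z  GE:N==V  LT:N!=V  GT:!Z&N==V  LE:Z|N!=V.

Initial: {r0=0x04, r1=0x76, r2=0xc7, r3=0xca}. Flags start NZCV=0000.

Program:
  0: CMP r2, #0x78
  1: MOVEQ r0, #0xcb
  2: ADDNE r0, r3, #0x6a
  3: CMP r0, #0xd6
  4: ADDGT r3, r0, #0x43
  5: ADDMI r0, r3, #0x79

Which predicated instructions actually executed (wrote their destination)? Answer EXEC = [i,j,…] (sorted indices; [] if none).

EXEC = [2,4]

[0] flags=0011 → (cmp)
[1] flags=0011 EQ?F → skip
[2] flags=0011 NE?T → r0=0x34
[3] flags=0000 → (cmp)
[4] flags=0000 GT?T → r3=0x77
[5] flags=0000 MI?F → skip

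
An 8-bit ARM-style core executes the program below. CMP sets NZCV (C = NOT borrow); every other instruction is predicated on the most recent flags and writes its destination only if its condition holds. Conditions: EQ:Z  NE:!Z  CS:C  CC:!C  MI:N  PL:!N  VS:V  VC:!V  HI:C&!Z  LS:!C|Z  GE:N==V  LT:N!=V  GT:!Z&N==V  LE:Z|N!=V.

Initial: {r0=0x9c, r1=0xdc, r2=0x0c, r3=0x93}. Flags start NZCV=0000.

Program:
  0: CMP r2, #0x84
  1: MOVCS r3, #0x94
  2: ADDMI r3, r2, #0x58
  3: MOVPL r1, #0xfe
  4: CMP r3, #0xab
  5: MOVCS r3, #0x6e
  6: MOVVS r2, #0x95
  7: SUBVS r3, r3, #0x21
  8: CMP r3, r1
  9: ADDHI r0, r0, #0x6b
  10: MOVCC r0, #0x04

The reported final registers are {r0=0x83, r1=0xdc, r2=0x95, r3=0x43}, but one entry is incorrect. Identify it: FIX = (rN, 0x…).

FIX = (r0, 0x04)

[0] flags=1001 → (cmp)
[1] flags=1001 CS?F → skip
[2] flags=1001 MI?T → r3=0x64
[3] flags=1001 PL?F → skip
[4] flags=1001 → (cmp)
[5] flags=1001 CS?F → skip
[6] flags=1001 VS?T → r2=0x95
[7] flags=1001 VS?T → r3=0x43
[8] flags=0000 → (cmp)
[9] flags=0000 HI?F → skip
[10] flags=0000 CC?T → r0=0x04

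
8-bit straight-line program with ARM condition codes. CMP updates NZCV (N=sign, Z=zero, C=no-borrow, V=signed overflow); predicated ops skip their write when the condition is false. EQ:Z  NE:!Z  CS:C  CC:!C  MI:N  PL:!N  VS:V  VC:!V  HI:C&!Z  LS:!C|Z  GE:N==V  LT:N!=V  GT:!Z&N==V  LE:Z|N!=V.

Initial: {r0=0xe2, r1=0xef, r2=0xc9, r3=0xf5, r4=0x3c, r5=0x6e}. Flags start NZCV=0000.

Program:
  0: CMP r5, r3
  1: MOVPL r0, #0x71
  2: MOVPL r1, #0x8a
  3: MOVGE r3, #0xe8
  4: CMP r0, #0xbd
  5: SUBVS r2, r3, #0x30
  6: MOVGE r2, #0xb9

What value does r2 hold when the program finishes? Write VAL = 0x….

VAL = 0xb9

[0] flags=0000 → (cmp)
[1] flags=0000 PL?T → r0=0x71
[2] flags=0000 PL?T → r1=0x8a
[3] flags=0000 GE?T → r3=0xe8
[4] flags=1001 → (cmp)
[5] flags=1001 VS?T → r2=0xb8
[6] flags=1001 GE?T → r2=0xb9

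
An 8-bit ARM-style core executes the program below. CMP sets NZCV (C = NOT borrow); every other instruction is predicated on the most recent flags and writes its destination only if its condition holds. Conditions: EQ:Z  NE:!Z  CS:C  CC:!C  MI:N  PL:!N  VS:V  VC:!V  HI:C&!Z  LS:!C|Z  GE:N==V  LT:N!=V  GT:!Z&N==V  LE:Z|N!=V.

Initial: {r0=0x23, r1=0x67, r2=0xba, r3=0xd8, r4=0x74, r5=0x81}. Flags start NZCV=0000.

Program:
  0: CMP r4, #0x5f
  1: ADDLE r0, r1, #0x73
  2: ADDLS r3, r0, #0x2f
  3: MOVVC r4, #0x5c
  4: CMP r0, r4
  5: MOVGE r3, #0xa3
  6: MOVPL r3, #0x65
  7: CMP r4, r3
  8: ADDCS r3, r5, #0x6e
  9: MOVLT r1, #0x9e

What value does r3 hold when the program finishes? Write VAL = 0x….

VAL = 0xd8

[0] flags=0010 → (cmp)
[1] flags=0010 LE?F → skip
[2] flags=0010 LS?F → skip
[3] flags=0010 VC?T → r4=0x5c
[4] flags=1000 → (cmp)
[5] flags=1000 GE?F → skip
[6] flags=1000 PL?F → skip
[7] flags=1001 → (cmp)
[8] flags=1001 CS?F → skip
[9] flags=1001 LT?F → skip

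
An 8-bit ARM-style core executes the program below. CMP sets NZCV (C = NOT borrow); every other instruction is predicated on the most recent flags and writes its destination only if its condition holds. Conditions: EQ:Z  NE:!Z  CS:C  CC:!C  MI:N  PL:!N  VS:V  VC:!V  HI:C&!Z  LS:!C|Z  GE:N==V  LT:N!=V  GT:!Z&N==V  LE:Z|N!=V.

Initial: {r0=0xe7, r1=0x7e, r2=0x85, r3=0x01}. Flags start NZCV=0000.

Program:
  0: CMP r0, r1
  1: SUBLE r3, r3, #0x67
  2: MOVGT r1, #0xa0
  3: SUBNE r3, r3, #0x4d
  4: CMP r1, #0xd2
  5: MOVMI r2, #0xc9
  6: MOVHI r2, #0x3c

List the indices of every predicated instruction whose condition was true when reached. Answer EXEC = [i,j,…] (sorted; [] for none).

EXEC = [1,3,5]

[0] flags=0011 → (cmp)
[1] flags=0011 LE?T → r3=0x9a
[2] flags=0011 GT?F → skip
[3] flags=0011 NE?T → r3=0x4d
[4] flags=1001 → (cmp)
[5] flags=1001 MI?T → r2=0xc9
[6] flags=1001 HI?F → skip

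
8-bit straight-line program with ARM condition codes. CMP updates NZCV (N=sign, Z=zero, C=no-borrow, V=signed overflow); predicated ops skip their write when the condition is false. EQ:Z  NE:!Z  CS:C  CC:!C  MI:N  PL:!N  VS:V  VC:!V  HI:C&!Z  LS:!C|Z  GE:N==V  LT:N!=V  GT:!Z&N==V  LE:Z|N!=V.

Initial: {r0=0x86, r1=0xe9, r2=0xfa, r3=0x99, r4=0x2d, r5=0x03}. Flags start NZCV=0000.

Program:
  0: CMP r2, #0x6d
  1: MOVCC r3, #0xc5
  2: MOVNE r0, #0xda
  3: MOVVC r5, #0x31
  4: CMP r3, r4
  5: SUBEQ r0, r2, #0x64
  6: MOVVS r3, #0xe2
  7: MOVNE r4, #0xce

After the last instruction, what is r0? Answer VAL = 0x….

VAL = 0xda

[0] flags=1010 → (cmp)
[1] flags=1010 CC?F → skip
[2] flags=1010 NE?T → r0=0xda
[3] flags=1010 VC?T → r5=0x31
[4] flags=0011 → (cmp)
[5] flags=0011 EQ?F → skip
[6] flags=0011 VS?T → r3=0xe2
[7] flags=0011 NE?T → r4=0xce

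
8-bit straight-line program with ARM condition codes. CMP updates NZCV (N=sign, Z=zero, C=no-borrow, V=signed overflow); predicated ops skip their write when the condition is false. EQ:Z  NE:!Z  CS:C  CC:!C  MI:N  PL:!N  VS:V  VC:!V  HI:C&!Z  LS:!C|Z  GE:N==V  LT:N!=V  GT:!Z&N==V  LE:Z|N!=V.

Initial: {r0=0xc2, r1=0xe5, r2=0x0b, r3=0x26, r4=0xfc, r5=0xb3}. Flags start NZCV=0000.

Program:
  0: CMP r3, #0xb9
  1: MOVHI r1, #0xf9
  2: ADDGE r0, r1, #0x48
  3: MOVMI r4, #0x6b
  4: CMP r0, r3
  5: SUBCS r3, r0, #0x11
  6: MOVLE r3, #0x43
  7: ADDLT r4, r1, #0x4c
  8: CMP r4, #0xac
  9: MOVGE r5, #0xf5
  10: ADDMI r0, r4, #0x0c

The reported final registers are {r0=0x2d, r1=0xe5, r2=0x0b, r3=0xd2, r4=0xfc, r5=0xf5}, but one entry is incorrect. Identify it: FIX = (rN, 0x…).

[0] flags=0000 → (cmp)
[1] flags=0000 HI?F → skip
[2] flags=0000 GE?T → r0=0x2d
[3] flags=0000 MI?F → skip
[4] flags=0010 → (cmp)
[5] flags=0010 CS?T → r3=0x1c
[6] flags=0010 LE?F → skip
[7] flags=0010 LT?F → skip
[8] flags=0010 → (cmp)
[9] flags=0010 GE?T → r5=0xf5
[10] flags=0010 MI?F → skip

FIX = (r3, 0x1c)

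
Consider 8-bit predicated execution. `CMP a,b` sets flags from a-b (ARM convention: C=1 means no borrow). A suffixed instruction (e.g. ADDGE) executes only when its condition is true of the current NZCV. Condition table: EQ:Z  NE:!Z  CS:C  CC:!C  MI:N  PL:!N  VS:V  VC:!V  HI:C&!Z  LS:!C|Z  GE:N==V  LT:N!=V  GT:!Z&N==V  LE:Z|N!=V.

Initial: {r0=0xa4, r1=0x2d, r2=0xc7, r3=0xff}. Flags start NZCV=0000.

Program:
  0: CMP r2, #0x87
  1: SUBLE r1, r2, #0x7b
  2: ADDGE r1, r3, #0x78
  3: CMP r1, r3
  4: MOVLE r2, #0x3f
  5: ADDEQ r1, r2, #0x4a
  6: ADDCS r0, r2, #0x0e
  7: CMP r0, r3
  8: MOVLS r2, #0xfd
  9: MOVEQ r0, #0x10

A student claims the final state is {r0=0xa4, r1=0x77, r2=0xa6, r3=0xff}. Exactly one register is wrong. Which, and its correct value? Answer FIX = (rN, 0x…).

0: ✓ CMP  NZCV=0010
1: · SUBLE
2: ✓ ADDGE  r1←0x77
3: ✓ CMP  NZCV=0000
4: · MOVLE
5: · ADDEQ
6: · ADDCS
7: ✓ CMP  NZCV=1000
8: ✓ MOVLS  r2←0xfd
9: · MOVEQ

FIX = (r2, 0xfd)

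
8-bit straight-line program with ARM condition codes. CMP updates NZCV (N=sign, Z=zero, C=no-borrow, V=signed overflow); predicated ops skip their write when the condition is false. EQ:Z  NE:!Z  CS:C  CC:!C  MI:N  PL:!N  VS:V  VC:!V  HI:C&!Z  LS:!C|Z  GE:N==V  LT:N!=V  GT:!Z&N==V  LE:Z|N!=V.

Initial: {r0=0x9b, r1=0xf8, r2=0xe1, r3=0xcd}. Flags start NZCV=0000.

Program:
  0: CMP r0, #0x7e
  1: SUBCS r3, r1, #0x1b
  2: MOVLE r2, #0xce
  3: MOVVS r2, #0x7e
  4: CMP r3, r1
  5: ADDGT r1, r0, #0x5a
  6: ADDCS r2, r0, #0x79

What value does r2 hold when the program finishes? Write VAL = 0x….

0: ✓ CMP  NZCV=0011
1: ✓ SUBCS  r3←0xdd
2: ✓ MOVLE  r2←0xce
3: ✓ MOVVS  r2←0x7e
4: ✓ CMP  NZCV=1000
5: · ADDGT
6: · ADDCS

VAL = 0x7e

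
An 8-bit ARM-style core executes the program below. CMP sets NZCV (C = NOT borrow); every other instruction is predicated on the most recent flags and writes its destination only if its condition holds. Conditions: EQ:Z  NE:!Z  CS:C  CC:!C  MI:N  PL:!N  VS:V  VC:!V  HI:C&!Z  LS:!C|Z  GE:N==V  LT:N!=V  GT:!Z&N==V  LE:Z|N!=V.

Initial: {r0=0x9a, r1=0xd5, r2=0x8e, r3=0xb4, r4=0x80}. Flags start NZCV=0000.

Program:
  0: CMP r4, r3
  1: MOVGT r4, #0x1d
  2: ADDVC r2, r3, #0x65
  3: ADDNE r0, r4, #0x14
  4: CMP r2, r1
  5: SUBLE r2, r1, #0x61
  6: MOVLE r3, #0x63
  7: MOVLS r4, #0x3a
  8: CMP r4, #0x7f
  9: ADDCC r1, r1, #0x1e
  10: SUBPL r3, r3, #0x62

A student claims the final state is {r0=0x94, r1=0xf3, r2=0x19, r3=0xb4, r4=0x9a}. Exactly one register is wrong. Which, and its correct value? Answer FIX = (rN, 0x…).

FIX = (r4, 0x3a)

0: ✓ CMP  NZCV=1000
1: · MOVGT
2: ✓ ADDVC  r2←0x19
3: ✓ ADDNE  r0←0x94
4: ✓ CMP  NZCV=0000
5: · SUBLE
6: · MOVLE
7: ✓ MOVLS  r4←0x3a
8: ✓ CMP  NZCV=1000
9: ✓ ADDCC  r1←0xf3
10: · SUBPL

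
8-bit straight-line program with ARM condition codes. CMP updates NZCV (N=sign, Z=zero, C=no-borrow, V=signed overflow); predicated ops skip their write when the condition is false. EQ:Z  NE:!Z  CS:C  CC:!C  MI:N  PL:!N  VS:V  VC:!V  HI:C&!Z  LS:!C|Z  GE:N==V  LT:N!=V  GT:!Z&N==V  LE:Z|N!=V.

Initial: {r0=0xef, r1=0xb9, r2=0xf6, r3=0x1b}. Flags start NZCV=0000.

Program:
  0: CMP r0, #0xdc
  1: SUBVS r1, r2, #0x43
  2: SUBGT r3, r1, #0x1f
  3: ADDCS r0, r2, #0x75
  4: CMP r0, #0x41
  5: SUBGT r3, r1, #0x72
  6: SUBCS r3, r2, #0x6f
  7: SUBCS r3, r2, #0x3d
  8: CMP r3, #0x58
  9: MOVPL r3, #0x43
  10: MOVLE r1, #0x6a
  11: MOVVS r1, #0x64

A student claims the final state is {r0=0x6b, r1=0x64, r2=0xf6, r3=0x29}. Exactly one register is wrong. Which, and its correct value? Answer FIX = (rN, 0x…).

0: ✓ CMP  NZCV=0010
1: · SUBVS
2: ✓ SUBGT  r3←0x9a
3: ✓ ADDCS  r0←0x6b
4: ✓ CMP  NZCV=0010
5: ✓ SUBGT  r3←0x47
6: ✓ SUBCS  r3←0x87
7: ✓ SUBCS  r3←0xb9
8: ✓ CMP  NZCV=0011
9: ✓ MOVPL  r3←0x43
10: ✓ MOVLE  r1←0x6a
11: ✓ MOVVS  r1←0x64

FIX = (r3, 0x43)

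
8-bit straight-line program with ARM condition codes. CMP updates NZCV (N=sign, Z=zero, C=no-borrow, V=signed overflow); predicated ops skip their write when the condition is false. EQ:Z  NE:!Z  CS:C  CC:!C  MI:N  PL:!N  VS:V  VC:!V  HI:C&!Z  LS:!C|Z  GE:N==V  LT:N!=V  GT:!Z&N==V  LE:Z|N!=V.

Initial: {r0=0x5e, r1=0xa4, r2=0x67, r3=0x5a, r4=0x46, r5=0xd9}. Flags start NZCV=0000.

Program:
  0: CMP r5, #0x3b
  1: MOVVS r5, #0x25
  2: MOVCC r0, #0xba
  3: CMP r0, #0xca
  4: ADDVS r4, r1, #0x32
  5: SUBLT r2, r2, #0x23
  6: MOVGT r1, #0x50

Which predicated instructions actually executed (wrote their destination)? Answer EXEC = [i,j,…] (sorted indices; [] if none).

[0] flags=1010 → (cmp)
[1] flags=1010 VS?F → skip
[2] flags=1010 CC?F → skip
[3] flags=1001 → (cmp)
[4] flags=1001 VS?T → r4=0xd6
[5] flags=1001 LT?F → skip
[6] flags=1001 GT?T → r1=0x50

EXEC = [4,6]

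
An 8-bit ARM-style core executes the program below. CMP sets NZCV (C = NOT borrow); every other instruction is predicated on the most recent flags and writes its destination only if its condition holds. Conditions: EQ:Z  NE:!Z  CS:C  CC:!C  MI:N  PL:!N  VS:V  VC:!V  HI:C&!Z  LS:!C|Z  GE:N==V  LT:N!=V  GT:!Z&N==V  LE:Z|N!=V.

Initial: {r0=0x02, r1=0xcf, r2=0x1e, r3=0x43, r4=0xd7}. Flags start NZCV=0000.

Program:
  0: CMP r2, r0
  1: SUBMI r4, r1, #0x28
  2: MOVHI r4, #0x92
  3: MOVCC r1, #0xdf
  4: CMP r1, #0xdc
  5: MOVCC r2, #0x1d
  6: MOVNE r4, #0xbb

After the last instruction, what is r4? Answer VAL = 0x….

[0] flags=0010 → (cmp)
[1] flags=0010 MI?F → skip
[2] flags=0010 HI?T → r4=0x92
[3] flags=0010 CC?F → skip
[4] flags=1000 → (cmp)
[5] flags=1000 CC?T → r2=0x1d
[6] flags=1000 NE?T → r4=0xbb

VAL = 0xbb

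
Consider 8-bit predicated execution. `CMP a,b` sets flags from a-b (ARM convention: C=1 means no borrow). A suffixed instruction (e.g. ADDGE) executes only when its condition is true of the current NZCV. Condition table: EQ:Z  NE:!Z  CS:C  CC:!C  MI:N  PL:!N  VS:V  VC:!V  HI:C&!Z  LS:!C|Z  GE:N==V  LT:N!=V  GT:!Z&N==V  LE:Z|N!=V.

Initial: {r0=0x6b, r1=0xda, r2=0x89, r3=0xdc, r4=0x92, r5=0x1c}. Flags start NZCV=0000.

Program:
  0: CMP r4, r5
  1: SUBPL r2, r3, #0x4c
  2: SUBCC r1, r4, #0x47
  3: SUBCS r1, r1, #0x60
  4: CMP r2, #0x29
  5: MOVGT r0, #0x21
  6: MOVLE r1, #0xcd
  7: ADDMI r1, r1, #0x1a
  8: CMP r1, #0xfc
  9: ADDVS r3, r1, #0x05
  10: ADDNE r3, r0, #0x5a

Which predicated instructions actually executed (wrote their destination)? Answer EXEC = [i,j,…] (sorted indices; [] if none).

[0] flags=0011 → (cmp)
[1] flags=0011 PL?T → r2=0x90
[2] flags=0011 CC?F → skip
[3] flags=0011 CS?T → r1=0x7a
[4] flags=0011 → (cmp)
[5] flags=0011 GT?F → skip
[6] flags=0011 LE?T → r1=0xcd
[7] flags=0011 MI?F → skip
[8] flags=1000 → (cmp)
[9] flags=1000 VS?F → skip
[10] flags=1000 NE?T → r3=0xc5

EXEC = [1,3,6,10]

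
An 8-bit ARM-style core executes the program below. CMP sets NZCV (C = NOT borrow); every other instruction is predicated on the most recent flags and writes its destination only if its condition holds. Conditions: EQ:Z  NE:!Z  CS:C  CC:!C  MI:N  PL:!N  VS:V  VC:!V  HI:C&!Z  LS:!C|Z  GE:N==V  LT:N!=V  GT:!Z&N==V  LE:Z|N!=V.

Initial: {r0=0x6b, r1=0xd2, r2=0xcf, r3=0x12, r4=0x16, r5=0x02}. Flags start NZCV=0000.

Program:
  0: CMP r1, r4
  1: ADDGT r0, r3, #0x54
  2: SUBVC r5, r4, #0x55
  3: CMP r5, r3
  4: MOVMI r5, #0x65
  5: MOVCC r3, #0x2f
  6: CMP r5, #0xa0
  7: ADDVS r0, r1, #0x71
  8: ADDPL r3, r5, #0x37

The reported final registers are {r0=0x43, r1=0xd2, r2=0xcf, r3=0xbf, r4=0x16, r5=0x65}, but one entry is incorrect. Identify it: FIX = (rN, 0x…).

FIX = (r3, 0x12)

0: ✓ CMP  NZCV=1010
1: · ADDGT
2: ✓ SUBVC  r5←0xc1
3: ✓ CMP  NZCV=1010
4: ✓ MOVMI  r5←0x65
5: · MOVCC
6: ✓ CMP  NZCV=1001
7: ✓ ADDVS  r0←0x43
8: · ADDPL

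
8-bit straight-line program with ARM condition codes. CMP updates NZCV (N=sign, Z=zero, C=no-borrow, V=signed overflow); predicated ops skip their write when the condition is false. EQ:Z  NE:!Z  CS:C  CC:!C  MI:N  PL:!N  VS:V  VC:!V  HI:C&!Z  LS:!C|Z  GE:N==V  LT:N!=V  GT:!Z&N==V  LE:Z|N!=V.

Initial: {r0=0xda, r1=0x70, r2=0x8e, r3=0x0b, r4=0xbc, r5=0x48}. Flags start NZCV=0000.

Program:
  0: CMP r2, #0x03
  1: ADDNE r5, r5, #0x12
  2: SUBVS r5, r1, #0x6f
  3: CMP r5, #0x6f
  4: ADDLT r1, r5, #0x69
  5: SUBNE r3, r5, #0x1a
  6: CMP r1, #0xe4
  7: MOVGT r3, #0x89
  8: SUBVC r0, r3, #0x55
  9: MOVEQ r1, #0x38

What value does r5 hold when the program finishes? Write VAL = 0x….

VAL = 0x5a

0: ✓ CMP  NZCV=1010
1: ✓ ADDNE  r5←0x5a
2: · SUBVS
3: ✓ CMP  NZCV=1000
4: ✓ ADDLT  r1←0xc3
5: ✓ SUBNE  r3←0x40
6: ✓ CMP  NZCV=1000
7: · MOVGT
8: ✓ SUBVC  r0←0xeb
9: · MOVEQ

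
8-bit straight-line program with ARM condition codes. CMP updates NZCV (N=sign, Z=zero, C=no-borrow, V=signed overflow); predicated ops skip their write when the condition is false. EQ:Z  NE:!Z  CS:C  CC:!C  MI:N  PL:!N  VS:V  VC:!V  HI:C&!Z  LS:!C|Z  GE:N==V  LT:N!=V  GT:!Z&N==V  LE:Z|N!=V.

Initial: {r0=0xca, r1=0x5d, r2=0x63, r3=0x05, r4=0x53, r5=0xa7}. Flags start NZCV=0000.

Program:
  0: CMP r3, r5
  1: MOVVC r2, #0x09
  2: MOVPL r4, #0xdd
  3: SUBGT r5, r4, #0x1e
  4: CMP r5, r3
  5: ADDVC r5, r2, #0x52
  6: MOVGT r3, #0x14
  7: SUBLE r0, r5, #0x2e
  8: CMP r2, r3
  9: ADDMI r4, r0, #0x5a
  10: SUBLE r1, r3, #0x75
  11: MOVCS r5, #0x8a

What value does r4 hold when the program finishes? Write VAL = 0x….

0: ✓ CMP  NZCV=0000
1: ✓ MOVVC  r2←0x09
2: ✓ MOVPL  r4←0xdd
3: ✓ SUBGT  r5←0xbf
4: ✓ CMP  NZCV=1010
5: ✓ ADDVC  r5←0x5b
6: · MOVGT
7: ✓ SUBLE  r0←0x2d
8: ✓ CMP  NZCV=0010
9: · ADDMI
10: · SUBLE
11: ✓ MOVCS  r5←0x8a

VAL = 0xdd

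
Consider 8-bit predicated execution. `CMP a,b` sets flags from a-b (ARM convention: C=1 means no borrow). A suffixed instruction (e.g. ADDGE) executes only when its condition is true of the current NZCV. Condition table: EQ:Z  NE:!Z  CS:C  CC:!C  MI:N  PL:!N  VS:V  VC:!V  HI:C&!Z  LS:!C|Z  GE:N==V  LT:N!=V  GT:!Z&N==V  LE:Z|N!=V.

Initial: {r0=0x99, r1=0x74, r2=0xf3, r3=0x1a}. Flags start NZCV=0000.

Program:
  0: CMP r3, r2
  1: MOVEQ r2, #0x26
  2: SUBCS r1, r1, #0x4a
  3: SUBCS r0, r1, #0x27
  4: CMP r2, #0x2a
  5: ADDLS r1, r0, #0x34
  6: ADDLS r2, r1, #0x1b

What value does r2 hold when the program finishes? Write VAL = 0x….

VAL = 0xf3

0: ✓ CMP  NZCV=0000
1: · MOVEQ
2: · SUBCS
3: · SUBCS
4: ✓ CMP  NZCV=1010
5: · ADDLS
6: · ADDLS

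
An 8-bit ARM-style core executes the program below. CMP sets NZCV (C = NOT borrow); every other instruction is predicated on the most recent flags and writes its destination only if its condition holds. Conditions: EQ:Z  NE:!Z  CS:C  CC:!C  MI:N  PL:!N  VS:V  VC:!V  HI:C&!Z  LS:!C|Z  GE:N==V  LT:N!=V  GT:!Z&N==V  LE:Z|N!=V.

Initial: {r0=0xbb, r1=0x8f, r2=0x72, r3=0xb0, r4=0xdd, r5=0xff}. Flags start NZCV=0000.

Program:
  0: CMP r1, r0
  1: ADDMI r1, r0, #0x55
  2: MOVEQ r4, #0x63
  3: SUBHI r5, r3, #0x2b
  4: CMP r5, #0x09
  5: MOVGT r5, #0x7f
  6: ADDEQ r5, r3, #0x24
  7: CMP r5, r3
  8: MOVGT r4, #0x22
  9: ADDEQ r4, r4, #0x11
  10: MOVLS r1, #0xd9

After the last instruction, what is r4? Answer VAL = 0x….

VAL = 0x22

[0] flags=1000 → (cmp)
[1] flags=1000 MI?T → r1=0x10
[2] flags=1000 EQ?F → skip
[3] flags=1000 HI?F → skip
[4] flags=1010 → (cmp)
[5] flags=1010 GT?F → skip
[6] flags=1010 EQ?F → skip
[7] flags=0010 → (cmp)
[8] flags=0010 GT?T → r4=0x22
[9] flags=0010 EQ?F → skip
[10] flags=0010 LS?F → skip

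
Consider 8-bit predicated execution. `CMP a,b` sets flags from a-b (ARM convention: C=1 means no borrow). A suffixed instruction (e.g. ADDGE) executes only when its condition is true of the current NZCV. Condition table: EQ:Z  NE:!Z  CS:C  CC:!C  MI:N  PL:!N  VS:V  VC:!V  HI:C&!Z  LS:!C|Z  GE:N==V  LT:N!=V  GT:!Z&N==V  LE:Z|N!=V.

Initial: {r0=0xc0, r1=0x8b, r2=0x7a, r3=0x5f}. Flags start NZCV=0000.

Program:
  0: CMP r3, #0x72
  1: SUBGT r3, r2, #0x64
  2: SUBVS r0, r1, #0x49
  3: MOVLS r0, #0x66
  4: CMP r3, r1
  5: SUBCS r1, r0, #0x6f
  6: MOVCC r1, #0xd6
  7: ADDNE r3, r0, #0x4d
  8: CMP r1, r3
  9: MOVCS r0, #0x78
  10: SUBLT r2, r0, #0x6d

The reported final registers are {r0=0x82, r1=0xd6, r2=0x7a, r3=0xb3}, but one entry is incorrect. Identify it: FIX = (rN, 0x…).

FIX = (r0, 0x78)

[0] flags=1000 → (cmp)
[1] flags=1000 GT?F → skip
[2] flags=1000 VS?F → skip
[3] flags=1000 LS?T → r0=0x66
[4] flags=1001 → (cmp)
[5] flags=1001 CS?F → skip
[6] flags=1001 CC?T → r1=0xd6
[7] flags=1001 NE?T → r3=0xb3
[8] flags=0010 → (cmp)
[9] flags=0010 CS?T → r0=0x78
[10] flags=0010 LT?F → skip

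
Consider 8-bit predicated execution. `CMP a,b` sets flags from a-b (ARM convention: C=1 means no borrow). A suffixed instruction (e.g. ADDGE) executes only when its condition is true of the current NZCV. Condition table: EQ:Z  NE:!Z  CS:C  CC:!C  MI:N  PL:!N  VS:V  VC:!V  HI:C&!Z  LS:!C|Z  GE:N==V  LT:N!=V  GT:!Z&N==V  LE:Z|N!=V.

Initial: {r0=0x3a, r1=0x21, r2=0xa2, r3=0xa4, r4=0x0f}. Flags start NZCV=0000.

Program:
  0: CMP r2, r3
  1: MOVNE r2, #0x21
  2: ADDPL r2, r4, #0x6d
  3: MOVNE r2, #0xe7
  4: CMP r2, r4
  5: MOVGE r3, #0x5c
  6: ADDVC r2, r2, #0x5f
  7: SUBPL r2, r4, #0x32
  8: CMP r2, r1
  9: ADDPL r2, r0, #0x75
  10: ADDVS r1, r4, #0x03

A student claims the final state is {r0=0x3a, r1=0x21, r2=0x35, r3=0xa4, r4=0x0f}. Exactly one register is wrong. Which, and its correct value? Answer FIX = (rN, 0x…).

FIX = (r2, 0xaf)

0: ✓ CMP  NZCV=1000
1: ✓ MOVNE  r2←0x21
2: · ADDPL
3: ✓ MOVNE  r2←0xe7
4: ✓ CMP  NZCV=1010
5: · MOVGE
6: ✓ ADDVC  r2←0x46
7: · SUBPL
8: ✓ CMP  NZCV=0010
9: ✓ ADDPL  r2←0xaf
10: · ADDVS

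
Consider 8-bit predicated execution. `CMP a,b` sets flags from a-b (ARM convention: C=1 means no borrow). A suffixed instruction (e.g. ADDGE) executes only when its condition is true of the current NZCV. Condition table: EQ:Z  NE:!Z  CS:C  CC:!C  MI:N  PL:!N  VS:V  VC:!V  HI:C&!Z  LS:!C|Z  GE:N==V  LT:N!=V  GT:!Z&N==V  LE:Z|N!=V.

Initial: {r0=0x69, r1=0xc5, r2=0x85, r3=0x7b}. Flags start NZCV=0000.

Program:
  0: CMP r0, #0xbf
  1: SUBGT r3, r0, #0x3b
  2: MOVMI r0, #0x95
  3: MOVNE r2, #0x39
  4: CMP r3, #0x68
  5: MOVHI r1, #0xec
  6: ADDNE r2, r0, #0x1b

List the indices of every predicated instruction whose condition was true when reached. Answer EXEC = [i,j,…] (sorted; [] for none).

0: ✓ CMP  NZCV=1001
1: ✓ SUBGT  r3←0x2e
2: ✓ MOVMI  r0←0x95
3: ✓ MOVNE  r2←0x39
4: ✓ CMP  NZCV=1000
5: · MOVHI
6: ✓ ADDNE  r2←0xb0

EXEC = [1,2,3,6]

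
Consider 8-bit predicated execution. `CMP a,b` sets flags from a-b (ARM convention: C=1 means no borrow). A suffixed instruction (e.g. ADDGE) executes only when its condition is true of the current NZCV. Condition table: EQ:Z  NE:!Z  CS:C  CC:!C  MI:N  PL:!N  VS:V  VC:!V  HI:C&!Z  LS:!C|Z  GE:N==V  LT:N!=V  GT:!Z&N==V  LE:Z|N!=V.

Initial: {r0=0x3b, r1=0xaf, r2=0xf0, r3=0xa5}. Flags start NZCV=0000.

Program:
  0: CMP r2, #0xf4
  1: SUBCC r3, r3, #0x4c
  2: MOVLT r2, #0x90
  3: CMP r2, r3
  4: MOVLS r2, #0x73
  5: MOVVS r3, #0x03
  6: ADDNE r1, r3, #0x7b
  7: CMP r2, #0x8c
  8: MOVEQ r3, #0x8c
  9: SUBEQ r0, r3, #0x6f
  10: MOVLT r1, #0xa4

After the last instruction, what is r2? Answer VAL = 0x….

0: ✓ CMP  NZCV=1000
1: ✓ SUBCC  r3←0x59
2: ✓ MOVLT  r2←0x90
3: ✓ CMP  NZCV=0011
4: · MOVLS
5: ✓ MOVVS  r3←0x03
6: ✓ ADDNE  r1←0x7e
7: ✓ CMP  NZCV=0010
8: · MOVEQ
9: · SUBEQ
10: · MOVLT

VAL = 0x90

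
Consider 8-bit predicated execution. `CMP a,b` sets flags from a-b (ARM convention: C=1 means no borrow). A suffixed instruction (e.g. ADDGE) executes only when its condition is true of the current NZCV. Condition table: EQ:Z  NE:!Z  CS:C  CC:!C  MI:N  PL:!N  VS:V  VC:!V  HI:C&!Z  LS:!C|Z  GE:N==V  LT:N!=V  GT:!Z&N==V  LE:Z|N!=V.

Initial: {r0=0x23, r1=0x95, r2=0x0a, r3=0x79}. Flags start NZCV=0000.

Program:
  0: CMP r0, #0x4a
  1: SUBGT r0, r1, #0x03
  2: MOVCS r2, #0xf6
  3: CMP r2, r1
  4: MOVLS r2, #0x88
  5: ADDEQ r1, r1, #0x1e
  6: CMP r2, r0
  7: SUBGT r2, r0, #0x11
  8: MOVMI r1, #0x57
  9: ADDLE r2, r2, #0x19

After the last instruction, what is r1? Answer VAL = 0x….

[0] flags=1000 → (cmp)
[1] flags=1000 GT?F → skip
[2] flags=1000 CS?F → skip
[3] flags=0000 → (cmp)
[4] flags=0000 LS?T → r2=0x88
[5] flags=0000 EQ?F → skip
[6] flags=0011 → (cmp)
[7] flags=0011 GT?F → skip
[8] flags=0011 MI?F → skip
[9] flags=0011 LE?T → r2=0xa1

VAL = 0x95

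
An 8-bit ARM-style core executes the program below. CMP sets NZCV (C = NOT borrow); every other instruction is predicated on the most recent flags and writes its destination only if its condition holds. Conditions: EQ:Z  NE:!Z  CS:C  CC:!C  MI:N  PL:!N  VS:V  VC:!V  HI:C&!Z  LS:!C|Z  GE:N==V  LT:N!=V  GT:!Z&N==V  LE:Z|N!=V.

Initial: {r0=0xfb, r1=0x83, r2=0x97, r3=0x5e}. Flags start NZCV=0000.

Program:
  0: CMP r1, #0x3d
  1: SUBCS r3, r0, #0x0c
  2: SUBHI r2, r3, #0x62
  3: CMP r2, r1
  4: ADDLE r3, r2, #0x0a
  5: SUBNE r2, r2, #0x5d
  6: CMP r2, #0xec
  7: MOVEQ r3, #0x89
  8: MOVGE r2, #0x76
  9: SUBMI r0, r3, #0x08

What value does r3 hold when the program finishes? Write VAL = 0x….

0: ✓ CMP  NZCV=0011
1: ✓ SUBCS  r3←0xef
2: ✓ SUBHI  r2←0x8d
3: ✓ CMP  NZCV=0010
4: · ADDLE
5: ✓ SUBNE  r2←0x30
6: ✓ CMP  NZCV=0000
7: · MOVEQ
8: ✓ MOVGE  r2←0x76
9: · SUBMI

VAL = 0xef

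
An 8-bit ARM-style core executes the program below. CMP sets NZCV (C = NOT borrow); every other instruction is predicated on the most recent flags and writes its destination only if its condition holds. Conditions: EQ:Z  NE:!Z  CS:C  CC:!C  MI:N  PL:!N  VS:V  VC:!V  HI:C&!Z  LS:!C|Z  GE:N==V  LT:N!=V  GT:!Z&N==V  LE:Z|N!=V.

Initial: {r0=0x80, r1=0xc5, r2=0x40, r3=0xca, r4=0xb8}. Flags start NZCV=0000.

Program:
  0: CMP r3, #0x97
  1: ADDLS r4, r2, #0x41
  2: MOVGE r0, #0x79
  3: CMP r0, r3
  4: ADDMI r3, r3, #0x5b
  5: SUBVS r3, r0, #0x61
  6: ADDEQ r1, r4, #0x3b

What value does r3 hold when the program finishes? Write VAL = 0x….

VAL = 0x18

[0] flags=0010 → (cmp)
[1] flags=0010 LS?F → skip
[2] flags=0010 GE?T → r0=0x79
[3] flags=1001 → (cmp)
[4] flags=1001 MI?T → r3=0x25
[5] flags=1001 VS?T → r3=0x18
[6] flags=1001 EQ?F → skip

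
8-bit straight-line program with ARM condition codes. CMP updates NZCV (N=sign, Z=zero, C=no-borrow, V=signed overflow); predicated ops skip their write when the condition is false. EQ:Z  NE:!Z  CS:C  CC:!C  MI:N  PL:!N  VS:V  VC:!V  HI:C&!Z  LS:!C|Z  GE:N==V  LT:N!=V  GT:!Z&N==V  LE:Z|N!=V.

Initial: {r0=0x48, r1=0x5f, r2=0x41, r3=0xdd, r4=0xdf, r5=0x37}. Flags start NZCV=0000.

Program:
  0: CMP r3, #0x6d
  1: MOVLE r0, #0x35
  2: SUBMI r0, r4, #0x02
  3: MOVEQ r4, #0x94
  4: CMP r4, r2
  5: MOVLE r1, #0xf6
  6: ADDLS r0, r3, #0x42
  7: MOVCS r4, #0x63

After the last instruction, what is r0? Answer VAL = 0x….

VAL = 0x35

0: ✓ CMP  NZCV=0011
1: ✓ MOVLE  r0←0x35
2: · SUBMI
3: · MOVEQ
4: ✓ CMP  NZCV=1010
5: ✓ MOVLE  r1←0xf6
6: · ADDLS
7: ✓ MOVCS  r4←0x63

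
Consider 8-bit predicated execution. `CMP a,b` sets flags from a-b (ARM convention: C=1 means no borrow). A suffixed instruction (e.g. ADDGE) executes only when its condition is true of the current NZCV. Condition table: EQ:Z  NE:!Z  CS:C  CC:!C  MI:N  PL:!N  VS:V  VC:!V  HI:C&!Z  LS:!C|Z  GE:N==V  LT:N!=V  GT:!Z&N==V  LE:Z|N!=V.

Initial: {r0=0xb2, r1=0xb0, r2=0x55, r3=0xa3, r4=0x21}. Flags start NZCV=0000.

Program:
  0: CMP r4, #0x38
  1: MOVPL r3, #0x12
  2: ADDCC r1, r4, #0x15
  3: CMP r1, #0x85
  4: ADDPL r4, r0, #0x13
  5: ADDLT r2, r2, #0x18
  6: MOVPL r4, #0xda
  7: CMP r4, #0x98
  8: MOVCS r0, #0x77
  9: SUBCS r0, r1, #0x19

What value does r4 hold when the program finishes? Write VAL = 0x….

VAL = 0x21

[0] flags=1000 → (cmp)
[1] flags=1000 PL?F → skip
[2] flags=1000 CC?T → r1=0x36
[3] flags=1001 → (cmp)
[4] flags=1001 PL?F → skip
[5] flags=1001 LT?F → skip
[6] flags=1001 PL?F → skip
[7] flags=1001 → (cmp)
[8] flags=1001 CS?F → skip
[9] flags=1001 CS?F → skip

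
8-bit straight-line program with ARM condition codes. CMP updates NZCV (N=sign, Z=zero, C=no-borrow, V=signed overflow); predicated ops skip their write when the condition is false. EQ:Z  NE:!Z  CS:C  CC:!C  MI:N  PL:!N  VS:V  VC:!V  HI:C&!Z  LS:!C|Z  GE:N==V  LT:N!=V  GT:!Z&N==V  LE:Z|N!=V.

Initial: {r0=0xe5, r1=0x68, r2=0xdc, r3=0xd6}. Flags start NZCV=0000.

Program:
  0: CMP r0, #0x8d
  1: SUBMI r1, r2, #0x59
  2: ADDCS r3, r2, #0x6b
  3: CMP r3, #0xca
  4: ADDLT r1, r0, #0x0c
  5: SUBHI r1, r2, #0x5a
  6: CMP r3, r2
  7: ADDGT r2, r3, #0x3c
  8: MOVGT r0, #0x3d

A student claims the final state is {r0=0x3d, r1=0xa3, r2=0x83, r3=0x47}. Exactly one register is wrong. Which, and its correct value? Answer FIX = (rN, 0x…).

0: ✓ CMP  NZCV=0010
1: · SUBMI
2: ✓ ADDCS  r3←0x47
3: ✓ CMP  NZCV=0000
4: · ADDLT
5: · SUBHI
6: ✓ CMP  NZCV=0000
7: ✓ ADDGT  r2←0x83
8: ✓ MOVGT  r0←0x3d

FIX = (r1, 0x68)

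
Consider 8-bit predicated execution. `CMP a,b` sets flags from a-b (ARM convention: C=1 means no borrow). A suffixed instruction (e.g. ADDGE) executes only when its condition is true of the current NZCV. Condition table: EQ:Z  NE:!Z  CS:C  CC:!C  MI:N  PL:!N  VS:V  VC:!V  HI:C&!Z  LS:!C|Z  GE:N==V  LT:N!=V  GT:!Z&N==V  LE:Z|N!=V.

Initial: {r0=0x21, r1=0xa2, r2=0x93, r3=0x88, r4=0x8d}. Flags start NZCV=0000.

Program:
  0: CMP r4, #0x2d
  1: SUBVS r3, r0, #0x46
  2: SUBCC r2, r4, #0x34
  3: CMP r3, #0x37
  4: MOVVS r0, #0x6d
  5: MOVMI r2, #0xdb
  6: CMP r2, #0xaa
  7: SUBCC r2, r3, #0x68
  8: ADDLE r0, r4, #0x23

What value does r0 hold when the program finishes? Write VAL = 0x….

VAL = 0x21

0: ✓ CMP  NZCV=0011
1: ✓ SUBVS  r3←0xdb
2: · SUBCC
3: ✓ CMP  NZCV=1010
4: · MOVVS
5: ✓ MOVMI  r2←0xdb
6: ✓ CMP  NZCV=0010
7: · SUBCC
8: · ADDLE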